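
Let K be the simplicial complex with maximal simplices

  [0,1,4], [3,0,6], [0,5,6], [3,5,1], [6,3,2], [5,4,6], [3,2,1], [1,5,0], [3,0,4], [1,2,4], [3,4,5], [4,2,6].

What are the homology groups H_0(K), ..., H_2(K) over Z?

We work with the vertex ordering 0 < 1 < 2 < 3 < 4 < 5 < 6. The simplices of K, each written with vertices in increasing order, are:

  0-simplices (7): [0], [1], [2], [3], [4], [5], [6]
  1-simplices (18): [0,1], [0,3], [0,4], [0,5], [0,6], [1,2], [1,3], [1,4], [1,5], [2,3], [2,4], [2,6], [3,4], [3,5], [3,6], [4,5], [4,6], [5,6]
  2-simplices (12): [0,1,4], [0,1,5], [0,3,4], [0,3,6], [0,5,6], [1,2,3], [1,2,4], [1,3,5], [2,3,6], [2,4,6], [3,4,5], [4,5,6]

giving chain groups C_0 ≅ Z^7, C_1 ≅ Z^18, C_2 ≅ Z^12.

∂_1: C_1 → C_0 sends each edge [p,q] (with p < q) to q − p. For instance
  ∂[5,6] = [6] − [5].
The 7×18 boundary matrix has rank 6 and Smith normal form diag(1,1,1,1,1,1).

Boundary ∂_2: C_2 → C_1 maps a triangle to the signed sum of its edges. For instance
  ∂[4,5,6] = [5,6] − [4,6] + [4,5],
  ∂[0,3,4] = [3,4] − [0,4] + [0,3].
The 18×12 boundary matrix has rank 12 and Smith normal form diag(1,1,1,1,1,1,1,1,1,1,1,2).

Now H_k = ker ∂_k / im ∂_{k+1}, so:

  H_0: rank C_0 − rank ∂_1 = 7 − 6 = 1, and the invariant factors of ∂_1 are all 1, so H_0 ≅ Z.
  H_1: rank ker ∂_1 − rank ∂_2 = (18 − 6) − 12 = 0, and ∂_2 has invariant factor 2 > 1, so H_1 ≅ Z/2.
  H_2: rank ker ∂_2 − rank ∂_3 = (12 − 12) − 0 = 0, and there is no ∂_3, so H_2 ≅ 0.

H_0 ≅ Z,  H_1 ≅ Z/2,  H_2 = 0.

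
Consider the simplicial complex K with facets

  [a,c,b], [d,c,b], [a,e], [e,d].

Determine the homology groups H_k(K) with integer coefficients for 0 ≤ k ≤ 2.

H_0 = Z,  H_1 = Z,  H_2 = 0.

Take the total order a < b < c < d < e on the vertex set. Then K (dimension 2) consists of the simplices:

  0-simplices (5): a, b, c, d, e
  1-simplices (7): ab, ac, ae, bc, bd, cd, de
  2-simplices (2): abc, bcd

Hence C_0 ≅ Z^5, C_1 ≅ Z^7, C_2 ≅ Z^2.

∂_1: C_1 → C_0 is given by ∂[p,q] = [q] − [p]. For instance
  ∂cd = d − c.
As a 5×7 matrix over Z this has rank 4, with invariant factors (1,1,1,1).

The boundary map ∂_2: C_2 → C_1 acts by ∂[p,q,r] = [q,r] − [p,r] + [p,q]. For instance
  ∂abc = bc − ac + ab,
  ∂bcd = cd − bd + bc.
This gives a 7×2 integer matrix of rank 2; reducing to Smith normal form yields diagonal entries (1,1).

From H_k ≅ ker(∂_k) / im(∂_{k+1}) we obtain:

  H_0: rank C_0 − rank ∂_1 = 5 − 4 = 1, and the invariant factors of ∂_1 are all 1, so H_0 = Z.
  H_1: rank ker ∂_1 − rank ∂_2 = (7 − 4) − 2 = 1, and the invariant factors of ∂_2 are all 1, so H_1 = Z.
  H_2: rank ker ∂_2 − rank ∂_3 = (2 − 2) − 0 = 0, and there is no ∂_3, so H_2 = 0.

As a check, the Euler characteristic is 5 − 7 + 2 = 0, which agrees with 1 − 1 + 0 = 0.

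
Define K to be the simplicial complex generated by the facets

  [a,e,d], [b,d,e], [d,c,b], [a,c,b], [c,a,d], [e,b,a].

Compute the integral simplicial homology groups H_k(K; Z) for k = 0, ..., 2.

Take the total order a < b < c < d < e on the vertex set. Then K (dimension 2) consists of the simplices:

  0-simplices (5): a, b, c, d, e
  1-simplices (9): ab, ac, ad, ae, bc, bd, be, cd, de
  2-simplices (6): abc, abe, acd, ade, bcd, bde

giving chain groups C_0 ≅ Z^5, C_1 ≅ Z^9, C_2 ≅ Z^6.

Boundary ∂_1: C_1 → C_0 is given by ∂[p,q] = [q] − [p]. For instance
  ∂be = e − b.
This gives a 5×9 integer matrix of rank 4; reducing to Smith normal form yields diagonal entries (1,1,1,1).

∂_2: C_2 → C_1 maps a triangle to the signed sum of its edges. For instance
  ∂ade = de − ae + ad,
  ∂bde = de − be + bd.
As a 9×6 matrix over Z this has rank 5, with invariant factors (1,1,1,1,1).

Reading off H_k = ker ∂_k / im ∂_{k+1}:

  H_0: rank C_0 − rank ∂_1 = 5 − 4 = 1, and the invariant factors of ∂_1 are all 1, so H_0 ≅ Z.
  H_1: rank ker ∂_1 − rank ∂_2 = (9 − 4) − 5 = 0, and the invariant factors of ∂_2 are all 1, so H_1 ≅ 0.
  H_2: rank ker ∂_2 − rank ∂_3 = (6 − 5) − 0 = 1, and there is no ∂_3, so H_2 ≅ Z.

(K is a triangulation of the 2-sphere S^2.)

H_0 ≅ Z,  H_1 = 0,  H_2 ≅ Z.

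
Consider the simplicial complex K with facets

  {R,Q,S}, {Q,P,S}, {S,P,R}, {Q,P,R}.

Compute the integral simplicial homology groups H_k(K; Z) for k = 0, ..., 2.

H_0 = Z,  H_1 = 0,  H_2 = Z.

Take the total order P < Q < R < S on the vertex set. Then K (dimension 2) consists of the simplices:

  0-simplices (4): P, Q, R, S
  1-simplices (6): PQ, PR, PS, QR, QS, RS
  2-simplices (4): PQR, PQS, PRS, QRS

giving chain groups C_0 ≅ Z^4, C_1 ≅ Z^6, C_2 ≅ Z^4.

The boundary map ∂_1: C_1 → C_0 maps an edge to its endpoints' difference, ∂[p,q] = q − p. For instance
  ∂QS = S − Q.
As a 4×6 matrix over Z this has rank 3, with invariant factors (1,1,1).

Boundary ∂_2: C_2 → C_1 maps a triangle to the signed sum of its edges. For instance
  ∂PRS = RS − PS + PR,
  ∂PQR = QR − PR + PQ.
As a 6×4 matrix over Z this has rank 3, with invariant factors (1,1,1).

Reading off H_k = ker ∂_k / im ∂_{k+1}:

  H_0: rank C_0 − rank ∂_1 = 4 − 3 = 1, and the invariant factors of ∂_1 are all 1, so H_0 = Z.
  H_1: rank ker ∂_1 − rank ∂_2 = (6 − 3) − 3 = 0, and the invariant factors of ∂_2 are all 1, so H_1 = 0.
  H_2: rank ker ∂_2 − rank ∂_3 = (4 − 3) − 0 = 1, and there is no ∂_3, so H_2 = Z.

As a check, the Euler characteristic is 4 − 6 + 4 = 2, which agrees with 1 − 0 + 1 = 2.
(K is a triangulation of the 2-sphere S^2.)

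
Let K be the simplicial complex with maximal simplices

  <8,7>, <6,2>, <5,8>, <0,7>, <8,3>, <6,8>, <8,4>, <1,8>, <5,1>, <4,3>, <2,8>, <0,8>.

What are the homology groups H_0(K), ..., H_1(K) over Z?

We work with the vertex ordering 0 < 1 < 2 < 3 < 4 < 5 < 6 < 7 < 8. The simplices of K, each written with vertices in increasing order, are:

  0-simplices (9): [0], [1], [2], [3], [4], [5], [6], [7], [8]
  1-simplices (12): [0,7], [0,8], [1,5], [1,8], [2,6], [2,8], [3,4], [3,8], [4,8], [5,8], [6,8], [7,8]

so the chain groups are C_0 ≅ Z^9, C_1 ≅ Z^12.

Boundary ∂_1: C_1 → C_0 is given by ∂[p,q] = [q] − [p]. For instance
  ∂[1,5] = [5] − [1].
This gives a 9×12 integer matrix of rank 8; reducing to Smith normal form yields diagonal entries (1,1,1,1,1,1,1,1).

Reading off H_k = ker ∂_k / im ∂_{k+1}:

  H_0: rank C_0 − rank ∂_1 = 9 − 8 = 1, and the invariant factors of ∂_1 are all 1, so H_0 ≅ Z.
  H_1: rank ker ∂_1 − rank ∂_2 = (12 − 8) − 0 = 4, and there is no ∂_2, so H_1 ≅ Z^4.

As a check, the Euler characteristic is 9 − 12 = -3, which agrees with 1 − 4 = -3.
(K is a triangulation of a wedge of 4 circles.)

H_0 ≅ Z,  H_1 ≅ Z^4.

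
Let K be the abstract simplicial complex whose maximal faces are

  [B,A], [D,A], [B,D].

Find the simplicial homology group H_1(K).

We work with the vertex ordering A < B < D. The simplices of K, each written with vertices in increasing order, are:

  0-simplices (3): A, B, D
  1-simplices (3): AB, AD, BD

so the chain groups are C_0 ≅ Z^3, C_1 ≅ Z^3.

The boundary map ∂_1: C_1 → C_0 sends each edge [p,q] (with p < q) to q − p. For instance
  ∂AD = D − A.
As a 3×3 matrix over Z this has rank 2, with invariant factors (1,1).

Reading off H_k = ker ∂_k / im ∂_{k+1}:

  H_1: rank ker ∂_1 − rank ∂_2 = (3 − 2) − 0 = 1, and there is no ∂_2, so H_1 ≅ Z.

H_1 = Z.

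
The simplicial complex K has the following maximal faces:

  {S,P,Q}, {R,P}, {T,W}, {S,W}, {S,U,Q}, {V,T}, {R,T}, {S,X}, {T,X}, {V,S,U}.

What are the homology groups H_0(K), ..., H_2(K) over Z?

H_0 = Z,  H_1 = Z^3,  H_2 = 0.

K has 9 vertices, 14 edges, 3 triangles.
rank ∂_0 = 0, rank ∂_1 = 8 ⇒ b_0 = 9 − 0 − 8 = 1; all invariant factors of ∂_1 are 1 so no torsion. So H_0 ≅ Z.
rank ∂_1 = 8, rank ∂_2 = 3 ⇒ b_1 = 14 − 8 − 3 = 3; all invariant factors of ∂_2 are 1 so no torsion. So H_1 ≅ Z^3.
rank ∂_2 = 3, rank ∂_3 = 0 ⇒ b_2 = 3 − 3 − 0 = 0. So H_2 ≅ 0.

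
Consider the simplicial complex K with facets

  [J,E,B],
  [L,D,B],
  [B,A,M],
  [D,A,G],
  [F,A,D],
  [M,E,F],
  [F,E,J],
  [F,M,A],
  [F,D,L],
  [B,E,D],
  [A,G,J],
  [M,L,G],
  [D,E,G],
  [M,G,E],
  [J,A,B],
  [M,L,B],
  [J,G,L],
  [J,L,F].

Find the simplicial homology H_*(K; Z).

H_0 ≅ Z,  H_1 ≅ Z^2,  H_2 ≅ Z.

Fix the vertex order A < B < D < E < F < G < J < L < M and write every simplex with vertices in increasing order. Then dim K = 2 and the simplices of K are:

  0-simplices (9): A, B, D, E, F, G, J, L, M
  1-simplices (27): AB, AD, AF, AG, AJ, AM, BD, BE, BJ, BL, BM, DE, DF, DG, DL, EF, EG, EJ, EM, FJ, FL, FM, GJ, GL, GM, JL, LM
  2-simplices (18): ABJ, ABM, ADF, ADG, AFM, AGJ, BDE, BDL, BEJ, BLM, DEG, DFL, EFJ, EFM, EGM, FJL, GJL, GLM

Hence C_0 ≅ Z^9, C_1 ≅ Z^27, C_2 ≅ Z^18.

∂_1: C_1 → C_0 maps an edge to its endpoints' difference, ∂[p,q] = q − p. For instance
  ∂FJ = J − F.
This gives a 9×27 integer matrix of rank 8; reducing to Smith normal form yields diagonal entries (1,1,1,1,1,1,1,1).

Boundary ∂_2: C_2 → C_1 maps a triangle to the signed sum of its edges. For instance
  ∂AFM = FM − AM + AF,
  ∂BDE = DE − BE + BD.
The resulting 27×18 matrix has rank 17, and its Smith normal form has invariant factors (1,1,1,1,1,1,1,1,1,1,1,1,1,1,1,1,1).

Reading off H_k = ker ∂_k / im ∂_{k+1}:

  H_0: rank C_0 − rank ∂_1 = 9 − 8 = 1, and the invariant factors of ∂_1 are all 1, so H_0 = Z.
  H_1: rank ker ∂_1 − rank ∂_2 = (27 − 8) − 17 = 2, and the invariant factors of ∂_2 are all 1, so H_1 = Z^2.
  H_2: rank ker ∂_2 − rank ∂_3 = (18 − 17) − 0 = 1, and there is no ∂_3, so H_2 = Z.

(K is a triangulation of the torus T^2.)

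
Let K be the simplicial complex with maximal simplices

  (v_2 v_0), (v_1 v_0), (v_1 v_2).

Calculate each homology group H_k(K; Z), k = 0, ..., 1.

K has 3 vertices, 3 edges.
rank ∂_0 = 0, rank ∂_1 = 2 ⇒ b_0 = 3 − 0 − 2 = 1; all invariant factors of ∂_1 are 1 so no torsion. So H_0 = Z.
rank ∂_1 = 2, rank ∂_2 = 0 ⇒ b_1 = 3 − 2 − 0 = 1. So H_1 = Z.

H_0 = Z,  H_1 = Z.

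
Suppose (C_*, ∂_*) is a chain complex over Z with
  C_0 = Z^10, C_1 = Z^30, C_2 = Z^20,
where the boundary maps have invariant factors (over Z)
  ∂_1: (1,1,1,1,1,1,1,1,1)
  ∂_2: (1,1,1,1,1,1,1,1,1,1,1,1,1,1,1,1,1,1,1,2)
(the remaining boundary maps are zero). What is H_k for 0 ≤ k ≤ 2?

H_0 ≅ Z,  H_1 ≅ Z ⊕ Z/2Z,  H_2 = 0.

H_0: b_0 = 10 − 0 − 9 = 1; torsion from ∂_1 factors > 1: none. So H_0 ≅ Z.
H_1: b_1 = 30 − 9 − 20 = 1; torsion from ∂_2 factors > 1: [2]. So H_1 ≅ Z ⊕ Z/2Z.
H_2: b_2 = 20 − 20 − 0 = 0; torsion from ∂_3 factors > 1: none. So H_2 ≅ 0.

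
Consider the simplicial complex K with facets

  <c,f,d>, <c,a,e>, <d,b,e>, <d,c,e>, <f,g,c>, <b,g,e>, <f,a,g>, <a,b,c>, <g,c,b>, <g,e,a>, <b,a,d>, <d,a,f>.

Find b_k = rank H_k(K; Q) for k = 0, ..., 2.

Take the total order a < b < c < d < e < f < g on the vertex set. Then K (dimension 2) consists of the simplices:

  0-simplices (7): a, b, c, d, e, f, g
  1-simplices (18): ab, ac, ad, ae, af, ag, bc, bd, be, bg, cd, ce, cf, cg, de, df, eg, fg
  2-simplices (12): abc, abd, ace, adf, aeg, afg, bcg, bde, beg, cde, cdf, cfg

Hence C_0 ≅ Z^7, C_1 ≅ Z^18, C_2 ≅ Z^12.

The boundary map ∂_1: C_1 → C_0 maps an edge to its endpoints' difference, ∂[p,q] = q − p.
As a 7×18 matrix over Z this has rank 6, with invariant factors (1,1,1,1,1,1).

The boundary map ∂_2: C_2 → C_1 maps a triangle to the signed sum of its edges. For instance
  ∂cde = de − ce + cd,
  ∂cfg = fg − cg + cf.
As a 18×12 matrix over Z this has rank 12, with invariant factors (1,1,1,1,1,1,1,1,1,1,1,2).

Reading off H_k = ker ∂_k / im ∂_{k+1}:

  H_0: rank C_0 − rank ∂_1 = 7 − 6 = 1, and the invariant factors of ∂_1 are all 1, so H_0 = Z.
  H_1: rank ker ∂_1 − rank ∂_2 = (18 − 6) − 12 = 0, and ∂_2 has invariant factor 2 > 1, so H_1 = Z/2Z.
  H_2: rank ker ∂_2 − rank ∂_3 = (12 − 12) − 0 = 0, and there is no ∂_3, so H_2 = 0.

Hence the Betti numbers are b_0 = 1, b_1 = 0, b_2 = 0.

b_0 = 1, b_1 = 0, b_2 = 0.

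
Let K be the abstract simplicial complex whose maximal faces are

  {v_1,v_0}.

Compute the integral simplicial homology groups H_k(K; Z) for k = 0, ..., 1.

We work with the vertex ordering v_0 < v_1. The simplices of K, each written with vertices in increasing order, are:

  0-simplices (2): [v_0], [v_1]
  1-simplices (1): [v_0,v_1]

giving chain groups C_0 ≅ Z^2, C_1 ≅ Z^1.

The boundary map ∂_1: C_1 → C_0 sends each edge [p,q] (with p < q) to q − p. For instance
  ∂[v_0,v_1] = [v_1] − [v_0].
The resulting 2×1 matrix has rank 1, and its Smith normal form has invariant factors (1).

Computing H_k = (kernel of ∂_k) / (image of ∂_{k+1}):

  H_0: rank C_0 − rank ∂_1 = 2 − 1 = 1, and the invariant factors of ∂_1 are all 1, so H_0 ≅ Z.
  H_1: rank ker ∂_1 − rank ∂_2 = (1 − 1) − 0 = 0, and there is no ∂_2, so H_1 ≅ 0.

As a check, the Euler characteristic is 2 − 1 = 1, which agrees with 1 − 0 = 1.

H_0 = Z,  H_1 = 0.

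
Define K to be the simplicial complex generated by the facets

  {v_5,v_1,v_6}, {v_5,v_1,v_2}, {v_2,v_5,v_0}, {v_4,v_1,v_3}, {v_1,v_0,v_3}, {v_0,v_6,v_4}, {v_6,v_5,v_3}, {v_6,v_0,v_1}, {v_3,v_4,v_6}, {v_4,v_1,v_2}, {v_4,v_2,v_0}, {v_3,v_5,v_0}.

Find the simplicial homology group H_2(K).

H_2 ≅ 0.

We work with the vertex ordering v_0 < v_1 < v_2 < v_3 < v_4 < v_5 < v_6. The simplices of K, each written with vertices in increasing order, are:

  0-simplices (7): [v_0], [v_1], [v_2], [v_3], [v_4], [v_5], [v_6]
  1-simplices (18): (18 of them)
  2-simplices (12): (12 of them)

so the chain groups are C_0 ≅ Z^7, C_1 ≅ Z^18, C_2 ≅ Z^12.

∂_1: C_1 → C_0 sends each edge [p,q] (with p < q) to q − p. For instance
  ∂[v_0,v_3] = [v_3] − [v_0].
The resulting 7×18 matrix has rank 6, and its Smith normal form has invariant factors (1,1,1,1,1,1).

Boundary ∂_2: C_2 → C_1 acts by ∂[p,q,r] = [q,r] − [p,r] + [p,q]. For instance
  ∂[v_1,v_2,v_4] = [v_2,v_4] − [v_1,v_4] + [v_1,v_2],
  ∂[v_1,v_2,v_5] = [v_2,v_5] − [v_1,v_5] + [v_1,v_2].
As a 18×12 matrix over Z this has rank 12, with invariant factors (1,1,1,1,1,1,1,1,1,1,1,2).

Now H_k = ker ∂_k / im ∂_{k+1}, so:

  H_2: rank ker ∂_2 − rank ∂_3 = (12 − 12) − 0 = 0, and there is no ∂_3, so H_2 = 0.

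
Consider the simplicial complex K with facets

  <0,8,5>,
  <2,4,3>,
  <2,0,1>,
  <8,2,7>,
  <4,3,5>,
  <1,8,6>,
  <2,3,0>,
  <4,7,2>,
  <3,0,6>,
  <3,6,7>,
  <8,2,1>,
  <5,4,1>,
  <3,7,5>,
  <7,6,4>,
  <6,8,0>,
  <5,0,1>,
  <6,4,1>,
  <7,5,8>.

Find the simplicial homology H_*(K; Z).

Take the total order 0 < 1 < 2 < 3 < 4 < 5 < 6 < 7 < 8 on the vertex set. Then K (dimension 2) consists of the simplices:

  0-simplices (9): [0], [1], [2], [3], [4], [5], [6], [7], [8]
  1-simplices (27): (27 of them)
  2-simplices (18): [0,1,2], [0,1,5], [0,2,3], [0,3,6], [0,5,8], [0,6,8], [1,2,8], [1,4,5], [1,4,6], [1,6,8], [2,3,4], [2,4,7], [2,7,8], [3,4,5], [3,5,7], [3,6,7], [4,6,7], [5,7,8]

giving chain groups C_0 ≅ Z^9, C_1 ≅ Z^27, C_2 ≅ Z^18.

Boundary ∂_1: C_1 → C_0 sends each edge [p,q] (with p < q) to q − p. For instance
  ∂[1,5] = [5] − [1].
The 9×27 boundary matrix has rank 8 and Smith normal form diag(1,1,1,1,1,1,1,1).

∂_2: C_2 → C_1 acts by ∂[p,q,r] = [q,r] − [p,r] + [p,q]. For instance
  ∂[2,7,8] = [7,8] − [2,8] + [2,7],
  ∂[5,7,8] = [7,8] − [5,8] + [5,7].
The resulting 27×18 matrix has rank 18, and its Smith normal form has invariant factors (1,1,1,1,1,1,1,1,1,1,1,1,1,1,1,1,1,2).

Reading off H_k = ker ∂_k / im ∂_{k+1}:

  H_0: rank C_0 − rank ∂_1 = 9 − 8 = 1, and the invariant factors of ∂_1 are all 1, so H_0 = Z.
  H_1: rank ker ∂_1 − rank ∂_2 = (27 − 8) − 18 = 1, and ∂_2 has invariant factor 2 > 1, so H_1 = Z ⊕ Z_2.
  H_2: rank ker ∂_2 − rank ∂_3 = (18 − 18) − 0 = 0, and there is no ∂_3, so H_2 = 0.

As a check, the Euler characteristic is 9 − 27 + 18 = 0, which agrees with 1 − 1 + 0 = 0.
(K is a triangulation of the Klein bottle.)

H_0 = Z,  H_1 = Z ⊕ Z_2,  H_2 = 0.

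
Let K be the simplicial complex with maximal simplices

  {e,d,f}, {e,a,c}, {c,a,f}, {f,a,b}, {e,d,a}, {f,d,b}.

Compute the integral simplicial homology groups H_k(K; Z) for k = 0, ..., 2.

Take the total order a < b < c < d < e < f on the vertex set. Then K (dimension 2) consists of the simplices:

  0-simplices (6): a, b, c, d, e, f
  1-simplices (12): ab, ac, ad, ae, af, bd, bf, ce, cf, de, df, ef
  2-simplices (6): abf, ace, acf, ade, bdf, def

so the chain groups are C_0 ≅ Z^6, C_1 ≅ Z^12, C_2 ≅ Z^6.

∂_1: C_1 → C_0 sends each edge [p,q] (with p < q) to q − p.
The 6×12 boundary matrix has rank 5 and Smith normal form diag(1,1,1,1,1).

Boundary ∂_2: C_2 → C_1 acts by ∂[p,q,r] = [q,r] − [p,r] + [p,q]. For instance
  ∂ace = ce − ae + ac,
  ∂def = ef − df + de.
As a 12×6 matrix over Z this has rank 6, with invariant factors (1,1,1,1,1,1).

From H_k ≅ ker(∂_k) / im(∂_{k+1}) we obtain:

  H_0: rank C_0 − rank ∂_1 = 6 − 5 = 1, and the invariant factors of ∂_1 are all 1, so H_0 = Z.
  H_1: rank ker ∂_1 − rank ∂_2 = (12 − 5) − 6 = 1, and the invariant factors of ∂_2 are all 1, so H_1 = Z.
  H_2: rank ker ∂_2 − rank ∂_3 = (6 − 6) − 0 = 0, and there is no ∂_3, so H_2 = 0.

(K is a triangulation of the cylinder S^1 x I.)

H_0 = Z,  H_1 = Z,  H_2 = 0.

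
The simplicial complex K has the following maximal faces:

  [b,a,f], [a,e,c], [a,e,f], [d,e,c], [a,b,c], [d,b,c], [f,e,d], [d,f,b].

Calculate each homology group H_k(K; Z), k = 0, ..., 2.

Take the total order a < b < c < d < e < f on the vertex set. Then K (dimension 2) consists of the simplices:

  0-simplices (6): a, b, c, d, e, f
  1-simplices (12): ab, ac, ae, af, bc, bd, bf, cd, ce, de, df, ef
  2-simplices (8): abc, abf, ace, aef, bcd, bdf, cde, def

Hence C_0 ≅ Z^6, C_1 ≅ Z^12, C_2 ≅ Z^8.

Boundary ∂_1: C_1 → C_0 is given by ∂[p,q] = [q] − [p].
As a 6×12 matrix over Z this has rank 5, with invariant factors (1,1,1,1,1).

The boundary map ∂_2: C_2 → C_1 maps a triangle to the signed sum of its edges. For instance
  ∂bdf = df − bf + bd,
  ∂bcd = cd − bd + bc.
The 12×8 boundary matrix has rank 7 and Smith normal form diag(1,1,1,1,1,1,1).

Reading off H_k = ker ∂_k / im ∂_{k+1}:

  H_0: rank C_0 − rank ∂_1 = 6 − 5 = 1, and the invariant factors of ∂_1 are all 1, so H_0 = Z.
  H_1: rank ker ∂_1 − rank ∂_2 = (12 − 5) − 7 = 0, and the invariant factors of ∂_2 are all 1, so H_1 = 0.
  H_2: rank ker ∂_2 − rank ∂_3 = (8 − 7) − 0 = 1, and there is no ∂_3, so H_2 = Z.

(K is a triangulation of the 2-sphere S^2.)

H_0 = Z,  H_1 = 0,  H_2 = Z.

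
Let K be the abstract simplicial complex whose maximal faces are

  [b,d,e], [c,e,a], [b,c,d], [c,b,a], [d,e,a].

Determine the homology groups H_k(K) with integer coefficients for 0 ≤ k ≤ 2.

Order the vertices as a < b < c < d < e. Listing each simplex with vertices in this order, K has dimension 2 with simplices:

  0-simplices (5): a, b, c, d, e
  1-simplices (10): ab, ac, ad, ae, bc, bd, be, cd, ce, de
  2-simplices (5): abc, ace, ade, bcd, bde

giving chain groups C_0 ≅ Z^5, C_1 ≅ Z^10, C_2 ≅ Z^5.

Boundary ∂_1: C_1 → C_0 sends each edge [p,q] (with p < q) to q − p. For instance
  ∂cd = d − c.
The 5×10 boundary matrix has rank 4 and Smith normal form diag(1,1,1,1).

The boundary map ∂_2: C_2 → C_1 acts by ∂[p,q,r] = [q,r] − [p,r] + [p,q]. For instance
  ∂ade = de − ae + ad,
  ∂abc = bc − ac + ab.
The 10×5 boundary matrix has rank 5 and Smith normal form diag(1,1,1,1,1).

Now H_k = ker ∂_k / im ∂_{k+1}, so:

  H_0: rank C_0 − rank ∂_1 = 5 − 4 = 1, and the invariant factors of ∂_1 are all 1, so H_0 = Z.
  H_1: rank ker ∂_1 − rank ∂_2 = (10 − 4) − 5 = 1, and the invariant factors of ∂_2 are all 1, so H_1 = Z.
  H_2: rank ker ∂_2 − rank ∂_3 = (5 − 5) − 0 = 0, and there is no ∂_3, so H_2 = 0.

As a check, the Euler characteristic is 5 − 10 + 5 = 0, which agrees with 1 − 1 + 0 = 0.

H_0 = Z,  H_1 = Z,  H_2 = 0.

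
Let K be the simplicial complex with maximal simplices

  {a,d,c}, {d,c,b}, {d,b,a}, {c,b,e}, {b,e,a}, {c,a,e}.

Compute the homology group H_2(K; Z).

H_2 ≅ Z.

Order the vertices as a < b < c < d < e. Listing each simplex with vertices in this order, K has dimension 2 with simplices:

  0-simplices (5): a, b, c, d, e
  1-simplices (9): ab, ac, ad, ae, bc, bd, be, cd, ce
  2-simplices (6): abd, abe, acd, ace, bcd, bce

giving chain groups C_0 ≅ Z^5, C_1 ≅ Z^9, C_2 ≅ Z^6.

The boundary map ∂_1: C_1 → C_0 maps an edge to its endpoints' difference, ∂[p,q] = q − p.
The resulting 5×9 matrix has rank 4, and its Smith normal form has invariant factors (1,1,1,1).

The boundary map ∂_2: C_2 → C_1 sends each 2-simplex [p,q,r] to [q,r] − [p,r] + [p,q]. For instance
  ∂abe = be − ae + ab,
  ∂bcd = cd − bd + bc.
The resulting 9×6 matrix has rank 5, and its Smith normal form has invariant factors (1,1,1,1,1).

Now H_k = ker ∂_k / im ∂_{k+1}, so:

  H_2: rank ker ∂_2 − rank ∂_3 = (6 − 5) − 0 = 1, and there is no ∂_3, so H_2 ≅ Z.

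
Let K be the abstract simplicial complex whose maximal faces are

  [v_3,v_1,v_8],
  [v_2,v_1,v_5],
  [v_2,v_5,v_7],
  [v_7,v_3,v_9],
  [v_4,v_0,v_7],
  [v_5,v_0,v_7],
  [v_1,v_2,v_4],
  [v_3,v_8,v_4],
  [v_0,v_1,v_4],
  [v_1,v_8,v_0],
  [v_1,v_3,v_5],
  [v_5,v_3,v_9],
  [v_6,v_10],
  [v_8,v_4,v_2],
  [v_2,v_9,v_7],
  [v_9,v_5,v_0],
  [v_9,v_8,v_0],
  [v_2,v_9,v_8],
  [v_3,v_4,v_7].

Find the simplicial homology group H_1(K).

H_1 ≅ Z ⊕ Z_2.

We work with the vertex ordering v_0 < v_1 < v_2 < v_3 < v_4 < v_5 < v_6 < v_7 < v_8 < v_9 < v_10. The simplices of K, each written with vertices in increasing order, are:

  0-simplices (11): [v_0], [v_1], [v_2], [v_3], [v_4], [v_5], [v_6], [v_7], [v_8], [v_9], [v_10]
  1-simplices (28): (28 of them)
  2-simplices (18): (18 of them)

giving chain groups C_0 ≅ Z^11, C_1 ≅ Z^28, C_2 ≅ Z^18.

The boundary map ∂_1: C_1 → C_0 maps an edge to its endpoints' difference, ∂[p,q] = q − p. For instance
  ∂[v_5,v_7] = [v_7] − [v_5].
This gives a 11×28 integer matrix of rank 9; reducing to Smith normal form yields diagonal entries (1,1,1,1,1,1,1,1,1).

∂_2: C_2 → C_1 maps a triangle to the signed sum of its edges. For instance
  ∂[v_2,v_4,v_8] = [v_4,v_8] − [v_2,v_8] + [v_2,v_4],
  ∂[v_2,v_5,v_7] = [v_5,v_7] − [v_2,v_7] + [v_2,v_5].
The 28×18 boundary matrix has rank 18 and Smith normal form diag(1,1,1,1,1,1,1,1,1,1,1,1,1,1,1,1,1,2).

Reading off H_k = ker ∂_k / im ∂_{k+1}:

  H_1: rank ker ∂_1 − rank ∂_2 = (28 − 9) − 18 = 1, and ∂_2 has invariant factor 2 > 1, so H_1 = Z ⊕ Z_2.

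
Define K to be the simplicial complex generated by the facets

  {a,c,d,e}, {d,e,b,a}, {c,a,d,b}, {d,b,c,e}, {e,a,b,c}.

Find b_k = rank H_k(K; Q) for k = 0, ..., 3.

We work with the vertex ordering a < b < c < d < e. The simplices of K, each written with vertices in increasing order, are:

  0-simplices (5): a, b, c, d, e
  1-simplices (10): ab, ac, ad, ae, bc, bd, be, cd, ce, de
  2-simplices (10): abc, abd, abe, acd, ace, ade, bcd, bce, bde, cde
  3-simplices (5): abcd, abce, abde, acde, bcde

Hence C_0 ≅ Z^5, C_1 ≅ Z^10, C_2 ≅ Z^10, C_3 ≅ Z^5.

The boundary map ∂_1: C_1 → C_0 is given by ∂[p,q] = [q] − [p].
As a 5×10 matrix over Z this has rank 4, with invariant factors (1,1,1,1).

The boundary map ∂_2: C_2 → C_1 acts by ∂[p,q,r] = [q,r] − [p,r] + [p,q]. For instance
  ∂bce = ce − be + bc,
  ∂bcd = cd − bd + bc.
The 10×10 boundary matrix has rank 6 and Smith normal form diag(1,1,1,1,1,1).

The boundary map ∂_3: C_3 → C_2 sends each 3-simplex σ to the alternating sum Σ_i (−1)^i (σ with its i-th vertex removed). For instance
  ∂abde = bde − ade + abe − abd,
  ∂bcde = cde − bde + bce − bcd.
The 10×5 boundary matrix has rank 4 and Smith normal form diag(1,1,1,1).

Reading off H_k = ker ∂_k / im ∂_{k+1}:

  H_0: rank C_0 − rank ∂_1 = 5 − 4 = 1, and the invariant factors of ∂_1 are all 1, so H_0 ≅ Z.
  H_1: rank ker ∂_1 − rank ∂_2 = (10 − 4) − 6 = 0, and the invariant factors of ∂_2 are all 1, so H_1 ≅ 0.
  H_2: rank ker ∂_2 − rank ∂_3 = (10 − 6) − 4 = 0, and the invariant factors of ∂_3 are all 1, so H_2 ≅ 0.
  H_3: rank ker ∂_3 − rank ∂_4 = (5 − 4) − 0 = 1, and there is no ∂_4, so H_3 ≅ Z.

Hence the Betti numbers are b_0 = 1, b_1 = 0, b_2 = 0, b_3 = 1.

b_0 = 1, b_1 = 0, b_2 = 0, b_3 = 1.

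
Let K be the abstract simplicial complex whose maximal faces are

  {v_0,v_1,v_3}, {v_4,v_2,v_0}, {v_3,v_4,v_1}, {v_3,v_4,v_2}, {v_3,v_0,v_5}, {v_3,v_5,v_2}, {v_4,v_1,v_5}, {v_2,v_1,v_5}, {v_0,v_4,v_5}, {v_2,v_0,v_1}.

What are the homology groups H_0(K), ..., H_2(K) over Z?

H_0 = Z,  H_1 = Z/2,  H_2 = 0.

K has 6 vertices, 15 edges, 10 triangles.
rank ∂_0 = 0, rank ∂_1 = 5 ⇒ b_0 = 6 − 0 − 5 = 1; all invariant factors of ∂_1 are 1 so no torsion. So H_0 ≅ Z.
rank ∂_1 = 5, rank ∂_2 = 10 ⇒ b_1 = 15 − 5 − 10 = 0; ∂_2 has invariant factor(s) [2] giving torsion. So H_1 ≅ Z/2.
rank ∂_2 = 10, rank ∂_3 = 0 ⇒ b_2 = 10 − 10 − 0 = 0. So H_2 ≅ 0.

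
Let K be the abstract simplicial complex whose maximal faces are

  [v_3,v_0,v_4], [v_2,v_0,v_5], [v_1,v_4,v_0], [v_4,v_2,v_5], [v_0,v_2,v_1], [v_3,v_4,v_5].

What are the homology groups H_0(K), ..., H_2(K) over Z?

H_0 = Z,  H_1 = Z,  H_2 = 0.

Fix the vertex order v_0 < v_1 < v_2 < v_3 < v_4 < v_5 and write every simplex with vertices in increasing order. Then dim K = 2 and the simplices of K are:

  0-simplices (6): [v_0], [v_1], [v_2], [v_3], [v_4], [v_5]
  1-simplices (12): [v_0,v_1], [v_0,v_2], [v_0,v_3], [v_0,v_4], [v_0,v_5], [v_1,v_2], [v_1,v_4], [v_2,v_4], [v_2,v_5], [v_3,v_4], [v_3,v_5], [v_4,v_5]
  2-simplices (6): [v_0,v_1,v_2], [v_0,v_1,v_4], [v_0,v_2,v_5], [v_0,v_3,v_4], [v_2,v_4,v_5], [v_3,v_4,v_5]

so the chain groups are C_0 ≅ Z^6, C_1 ≅ Z^12, C_2 ≅ Z^6.

∂_1: C_1 → C_0 sends each edge [p,q] (with p < q) to q − p.
The 6×12 boundary matrix has rank 5 and Smith normal form diag(1,1,1,1,1).

The boundary map ∂_2: C_2 → C_1 maps a triangle to the signed sum of its edges. For instance
  ∂[v_0,v_1,v_2] = [v_1,v_2] − [v_0,v_2] + [v_0,v_1],
  ∂[v_0,v_2,v_5] = [v_2,v_5] − [v_0,v_5] + [v_0,v_2].
As a 12×6 matrix over Z this has rank 6, with invariant factors (1,1,1,1,1,1).

Computing H_k = (kernel of ∂_k) / (image of ∂_{k+1}):

  H_0: rank C_0 − rank ∂_1 = 6 − 5 = 1, and the invariant factors of ∂_1 are all 1, so H_0 ≅ Z.
  H_1: rank ker ∂_1 − rank ∂_2 = (12 − 5) − 6 = 1, and the invariant factors of ∂_2 are all 1, so H_1 ≅ Z.
  H_2: rank ker ∂_2 − rank ∂_3 = (6 − 6) − 0 = 0, and there is no ∂_3, so H_2 ≅ 0.

(K is a triangulation of the cylinder S^1 x I.)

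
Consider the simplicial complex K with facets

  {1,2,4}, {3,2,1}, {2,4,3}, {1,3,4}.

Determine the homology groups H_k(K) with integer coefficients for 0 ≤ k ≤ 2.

H_0 = Z,  H_1 = 0,  H_2 = Z.

K has 4 vertices, 6 edges, 4 triangles.
rank ∂_0 = 0, rank ∂_1 = 3 ⇒ b_0 = 4 − 0 − 3 = 1; all invariant factors of ∂_1 are 1 so no torsion. So H_0 = Z.
rank ∂_1 = 3, rank ∂_2 = 3 ⇒ b_1 = 6 − 3 − 3 = 0; all invariant factors of ∂_2 are 1 so no torsion. So H_1 = 0.
rank ∂_2 = 3, rank ∂_3 = 0 ⇒ b_2 = 4 − 3 − 0 = 1. So H_2 = Z.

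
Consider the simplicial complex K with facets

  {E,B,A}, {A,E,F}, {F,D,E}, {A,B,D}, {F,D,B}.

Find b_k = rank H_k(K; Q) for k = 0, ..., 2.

b_0 = 1, b_1 = 1, b_2 = 0.

Order the vertices as A < B < D < E < F. Listing each simplex with vertices in this order, K has dimension 2 with simplices:

  0-simplices (5): A, B, D, E, F
  1-simplices (10): AB, AD, AE, AF, BD, BE, BF, DE, DF, EF
  2-simplices (5): ABD, ABE, AEF, BDF, DEF

so the chain groups are C_0 ≅ Z^5, C_1 ≅ Z^10, C_2 ≅ Z^5.

The boundary map ∂_1: C_1 → C_0 is given by ∂[p,q] = [q] − [p]. For instance
  ∂DE = E − D.
The 5×10 boundary matrix has rank 4 and Smith normal form diag(1,1,1,1).

Boundary ∂_2: C_2 → C_1 maps a triangle to the signed sum of its edges. For instance
  ∂BDF = DF − BF + BD,
  ∂ABD = BD − AD + AB.
The 10×5 boundary matrix has rank 5 and Smith normal form diag(1,1,1,1,1).

Computing H_k = (kernel of ∂_k) / (image of ∂_{k+1}):

  H_0: rank C_0 − rank ∂_1 = 5 − 4 = 1, and the invariant factors of ∂_1 are all 1, so H_0 ≅ Z.
  H_1: rank ker ∂_1 − rank ∂_2 = (10 − 4) − 5 = 1, and the invariant factors of ∂_2 are all 1, so H_1 ≅ Z.
  H_2: rank ker ∂_2 − rank ∂_3 = (5 − 5) − 0 = 0, and there is no ∂_3, so H_2 ≅ 0.

Hence the Betti numbers are b_0 = 1, b_1 = 1, b_2 = 0.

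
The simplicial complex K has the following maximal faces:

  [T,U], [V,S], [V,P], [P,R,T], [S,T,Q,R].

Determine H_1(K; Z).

H_1 ≅ Z.

Take the total order P < Q < R < S < T < U < V on the vertex set. Then K (dimension 3) consists of the simplices:

  0-simplices (7): P, Q, R, S, T, U, V
  1-simplices (11): PR, PT, PV, QR, QS, QT, RS, RT, ST, SV, TU
  2-simplices (5): PRT, QRS, QRT, QST, RST
  3-simplices (1): QRST

Hence C_0 ≅ Z^7, C_1 ≅ Z^11, C_2 ≅ Z^5, C_3 ≅ Z^1.

The boundary map ∂_1: C_1 → C_0 sends each edge [p,q] (with p < q) to q − p. For instance
  ∂QR = R − Q.
The resulting 7×11 matrix has rank 6, and its Smith normal form has invariant factors (1,1,1,1,1,1).

Boundary ∂_2: C_2 → C_1 sends each 2-simplex [p,q,r] to [q,r] − [p,r] + [p,q]. For instance
  ∂QST = ST − QT + QS,
  ∂PRT = RT − PT + PR.
As a 11×5 matrix over Z this has rank 4, with invariant factors (1,1,1,1).

Boundary ∂_3: C_3 → C_2 sends each 3-simplex σ to the alternating sum Σ_i (−1)^i (σ with its i-th vertex removed). For instance
  ∂QRST = RST − QST + QRT − QRS.
This gives a 5×1 integer matrix of rank 1; reducing to Smith normal form yields diagonal entries (1).

Now H_k = ker ∂_k / im ∂_{k+1}, so:

  H_1: rank ker ∂_1 − rank ∂_2 = (11 − 6) − 4 = 1, and the invariant factors of ∂_2 are all 1, so H_1 ≅ Z.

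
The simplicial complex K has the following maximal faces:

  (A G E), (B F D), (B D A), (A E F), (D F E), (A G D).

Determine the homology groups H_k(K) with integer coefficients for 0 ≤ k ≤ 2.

H_0 ≅ Z,  H_1 ≅ Z,  H_2 = 0.

Order the vertices as A < B < D < E < F < G. Listing each simplex with vertices in this order, K has dimension 2 with simplices:

  0-simplices (6): A, B, D, E, F, G
  1-simplices (12): AB, AD, AE, AF, AG, BD, BF, DE, DF, DG, EF, EG
  2-simplices (6): ABD, ADG, AEF, AEG, BDF, DEF

giving chain groups C_0 ≅ Z^6, C_1 ≅ Z^12, C_2 ≅ Z^6.

Boundary ∂_1: C_1 → C_0 sends each edge [p,q] (with p < q) to q − p.
The 6×12 boundary matrix has rank 5 and Smith normal form diag(1,1,1,1,1).

The boundary map ∂_2: C_2 → C_1 maps a triangle to the signed sum of its edges. For instance
  ∂ADG = DG − AG + AD,
  ∂DEF = EF − DF + DE.
The resulting 12×6 matrix has rank 6, and its Smith normal form has invariant factors (1,1,1,1,1,1).

Reading off H_k = ker ∂_k / im ∂_{k+1}:

  H_0: rank C_0 − rank ∂_1 = 6 − 5 = 1, and the invariant factors of ∂_1 are all 1, so H_0 = Z.
  H_1: rank ker ∂_1 − rank ∂_2 = (12 − 5) − 6 = 1, and the invariant factors of ∂_2 are all 1, so H_1 = Z.
  H_2: rank ker ∂_2 − rank ∂_3 = (6 − 6) − 0 = 0, and there is no ∂_3, so H_2 = 0.

As a check, the Euler characteristic is 6 − 12 + 6 = 0, which agrees with 1 − 1 + 0 = 0.
(K is a triangulation of the cylinder S^1 x I.)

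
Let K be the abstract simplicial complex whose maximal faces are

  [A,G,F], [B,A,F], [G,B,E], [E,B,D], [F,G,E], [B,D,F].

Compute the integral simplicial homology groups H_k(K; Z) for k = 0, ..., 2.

H_0 = Z,  H_1 = Z,  H_2 = 0.

Fix the vertex order A < B < D < E < F < G and write every simplex with vertices in increasing order. Then dim K = 2 and the simplices of K are:

  0-simplices (6): A, B, D, E, F, G
  1-simplices (12): AB, AF, AG, BD, BE, BF, BG, DE, DF, EF, EG, FG
  2-simplices (6): ABF, AFG, BDE, BDF, BEG, EFG

giving chain groups C_0 ≅ Z^6, C_1 ≅ Z^12, C_2 ≅ Z^6.

Boundary ∂_1: C_1 → C_0 sends each edge [p,q] (with p < q) to q − p. For instance
  ∂EG = G − E.
The resulting 6×12 matrix has rank 5, and its Smith normal form has invariant factors (1,1,1,1,1).

The boundary map ∂_2: C_2 → C_1 maps a triangle to the signed sum of its edges. For instance
  ∂AFG = FG − AG + AF,
  ∂ABF = BF − AF + AB.
This gives a 12×6 integer matrix of rank 6; reducing to Smith normal form yields diagonal entries (1,1,1,1,1,1).

Computing H_k = (kernel of ∂_k) / (image of ∂_{k+1}):

  H_0: rank C_0 − rank ∂_1 = 6 − 5 = 1, and the invariant factors of ∂_1 are all 1, so H_0 ≅ Z.
  H_1: rank ker ∂_1 − rank ∂_2 = (12 − 5) − 6 = 1, and the invariant factors of ∂_2 are all 1, so H_1 ≅ Z.
  H_2: rank ker ∂_2 − rank ∂_3 = (6 − 6) − 0 = 0, and there is no ∂_3, so H_2 ≅ 0.

As a check, the Euler characteristic is 6 − 12 + 6 = 0, which agrees with 1 − 1 + 0 = 0.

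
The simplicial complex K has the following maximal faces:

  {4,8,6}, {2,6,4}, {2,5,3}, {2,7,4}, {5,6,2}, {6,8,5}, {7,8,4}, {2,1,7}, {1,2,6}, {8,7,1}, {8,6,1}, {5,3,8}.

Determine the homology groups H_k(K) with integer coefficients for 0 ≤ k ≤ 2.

Order the vertices as 1 < 2 < 3 < 4 < 5 < 6 < 7 < 8. Listing each simplex with vertices in this order, K has dimension 2 with simplices:

  0-simplices (8): [1], [2], [3], [4], [5], [6], [7], [8]
  1-simplices (18): [1,2], [1,6], [1,7], [1,8], [2,3], [2,4], [2,5], [2,6], [2,7], [3,5], [3,8], [4,6], [4,7], [4,8], [5,6], [5,8], [6,8], [7,8]
  2-simplices (12): [1,2,6], [1,2,7], [1,6,8], [1,7,8], [2,3,5], [2,4,6], [2,4,7], [2,5,6], [3,5,8], [4,6,8], [4,7,8], [5,6,8]

so the chain groups are C_0 ≅ Z^8, C_1 ≅ Z^18, C_2 ≅ Z^12.

∂_1: C_1 → C_0 maps an edge to its endpoints' difference, ∂[p,q] = q − p. For instance
  ∂[2,3] = [3] − [2].
The 8×18 boundary matrix has rank 7 and Smith normal form diag(1,1,1,1,1,1,1).

The boundary map ∂_2: C_2 → C_1 sends each 2-simplex [p,q,r] to [q,r] − [p,r] + [p,q]. For instance
  ∂[1,6,8] = [6,8] − [1,8] + [1,6],
  ∂[4,6,8] = [6,8] − [4,8] + [4,6].
As a 18×12 matrix over Z this has rank 11, with invariant factors (1,1,1,1,1,1,1,1,1,1,1).

Now H_k = ker ∂_k / im ∂_{k+1}, so:

  H_0: rank C_0 − rank ∂_1 = 8 − 7 = 1, and the invariant factors of ∂_1 are all 1, so H_0 ≅ Z.
  H_1: rank ker ∂_1 − rank ∂_2 = (18 − 7) − 11 = 0, and the invariant factors of ∂_2 are all 1, so H_1 ≅ 0.
  H_2: rank ker ∂_2 − rank ∂_3 = (12 − 11) − 0 = 1, and there is no ∂_3, so H_2 ≅ Z.

H_0 = Z,  H_1 = 0,  H_2 = Z.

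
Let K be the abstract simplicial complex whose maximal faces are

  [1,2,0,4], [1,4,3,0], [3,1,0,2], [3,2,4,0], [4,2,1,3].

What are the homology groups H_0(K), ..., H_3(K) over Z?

We work with the vertex ordering 0 < 1 < 2 < 3 < 4. The simplices of K, each written with vertices in increasing order, are:

  0-simplices (5): [0], [1], [2], [3], [4]
  1-simplices (10): [0,1], [0,2], [0,3], [0,4], [1,2], [1,3], [1,4], [2,3], [2,4], [3,4]
  2-simplices (10): [0,1,2], [0,1,3], [0,1,4], [0,2,3], [0,2,4], [0,3,4], [1,2,3], [1,2,4], [1,3,4], [2,3,4]
  3-simplices (5): [0,1,2,3], [0,1,2,4], [0,1,3,4], [0,2,3,4], [1,2,3,4]

Hence C_0 ≅ Z^5, C_1 ≅ Z^10, C_2 ≅ Z^10, C_3 ≅ Z^5.

The boundary map ∂_1: C_1 → C_0 is given by ∂[p,q] = [q] − [p]. For instance
  ∂[0,3] = [3] − [0].
This gives a 5×10 integer matrix of rank 4; reducing to Smith normal form yields diagonal entries (1,1,1,1).

The boundary map ∂_2: C_2 → C_1 sends each 2-simplex [p,q,r] to [q,r] − [p,r] + [p,q]. For instance
  ∂[2,3,4] = [3,4] − [2,4] + [2,3],
  ∂[1,2,3] = [2,3] − [1,3] + [1,2].
The 10×10 boundary matrix has rank 6 and Smith normal form diag(1,1,1,1,1,1).

Boundary ∂_3: C_3 → C_2 sends each 3-simplex σ to the alternating sum Σ_i (−1)^i (σ with its i-th vertex removed). For instance
  ∂[1,2,3,4] = [2,3,4] − [1,3,4] + [1,2,4] − [1,2,3],
  ∂[0,1,3,4] = [1,3,4] − [0,3,4] + [0,1,4] − [0,1,3].
The resulting 10×5 matrix has rank 4, and its Smith normal form has invariant factors (1,1,1,1).

Reading off H_k = ker ∂_k / im ∂_{k+1}:

  H_0: rank C_0 − rank ∂_1 = 5 − 4 = 1, and the invariant factors of ∂_1 are all 1, so H_0 ≅ Z.
  H_1: rank ker ∂_1 − rank ∂_2 = (10 − 4) − 6 = 0, and the invariant factors of ∂_2 are all 1, so H_1 ≅ 0.
  H_2: rank ker ∂_2 − rank ∂_3 = (10 − 6) − 4 = 0, and the invariant factors of ∂_3 are all 1, so H_2 ≅ 0.
  H_3: rank ker ∂_3 − rank ∂_4 = (5 − 4) − 0 = 1, and there is no ∂_4, so H_3 ≅ Z.

H_0 = Z,  H_1 = 0,  H_2 = 0,  H_3 = Z.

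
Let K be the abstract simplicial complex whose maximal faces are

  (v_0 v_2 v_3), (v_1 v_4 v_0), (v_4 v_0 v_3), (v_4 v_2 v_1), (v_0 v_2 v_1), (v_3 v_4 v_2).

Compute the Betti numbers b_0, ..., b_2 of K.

Order the vertices as v_0 < v_1 < v_2 < v_3 < v_4. Listing each simplex with vertices in this order, K has dimension 2 with simplices:

  0-simplices (5): [v_0], [v_1], [v_2], [v_3], [v_4]
  1-simplices (9): [v_0,v_1], [v_0,v_2], [v_0,v_3], [v_0,v_4], [v_1,v_2], [v_1,v_4], [v_2,v_3], [v_2,v_4], [v_3,v_4]
  2-simplices (6): [v_0,v_1,v_2], [v_0,v_1,v_4], [v_0,v_2,v_3], [v_0,v_3,v_4], [v_1,v_2,v_4], [v_2,v_3,v_4]

Hence C_0 ≅ Z^5, C_1 ≅ Z^9, C_2 ≅ Z^6.

Boundary ∂_1: C_1 → C_0 is given by ∂[p,q] = [q] − [p].
As a 5×9 matrix over Z this has rank 4, with invariant factors (1,1,1,1).

The boundary map ∂_2: C_2 → C_1 sends each 2-simplex [p,q,r] to [q,r] − [p,r] + [p,q]. For instance
  ∂[v_0,v_1,v_4] = [v_1,v_4] − [v_0,v_4] + [v_0,v_1],
  ∂[v_2,v_3,v_4] = [v_3,v_4] − [v_2,v_4] + [v_2,v_3].
The resulting 9×6 matrix has rank 5, and its Smith normal form has invariant factors (1,1,1,1,1).

Now H_k = ker ∂_k / im ∂_{k+1}, so:

  H_0: rank C_0 − rank ∂_1 = 5 − 4 = 1, and the invariant factors of ∂_1 are all 1, so H_0 ≅ Z.
  H_1: rank ker ∂_1 − rank ∂_2 = (9 − 4) − 5 = 0, and the invariant factors of ∂_2 are all 1, so H_1 ≅ 0.
  H_2: rank ker ∂_2 − rank ∂_3 = (6 − 5) − 0 = 1, and there is no ∂_3, so H_2 ≅ Z.

Hence the Betti numbers are b_0 = 1, b_1 = 0, b_2 = 1.

b_0 = 1, b_1 = 0, b_2 = 1.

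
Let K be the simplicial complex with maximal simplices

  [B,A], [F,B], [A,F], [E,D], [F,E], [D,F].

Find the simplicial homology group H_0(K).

H_0 = Z.

K has 5 vertices, 6 edges.
rank ∂_0 = 0, rank ∂_1 = 4 ⇒ b_0 = 5 − 0 − 4 = 1; all invariant factors of ∂_1 are 1 so no torsion. So H_0 = Z.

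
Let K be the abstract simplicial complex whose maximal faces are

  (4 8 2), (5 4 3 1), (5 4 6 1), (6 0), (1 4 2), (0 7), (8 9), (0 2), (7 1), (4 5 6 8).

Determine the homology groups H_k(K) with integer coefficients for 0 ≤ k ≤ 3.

Fix the vertex order 0 < 1 < 2 < 3 < 4 < 5 < 6 < 7 < 8 < 9 and write every simplex with vertices in increasing order. Then dim K = 3 and the simplices of K are:

  0-simplices (10): [0], [1], [2], [3], [4], [5], [6], [7], [8], [9]
  1-simplices (20): [0,2], [0,6], [0,7], [1,2], [1,3], [1,4], [1,5], [1,6], [1,7], [2,4], [2,8], [3,4], [3,5], [4,5], [4,6], [4,8], [5,6], [5,8], [6,8], [8,9]
  2-simplices (12): [1,2,4], [1,3,4], [1,3,5], [1,4,5], [1,4,6], [1,5,6], [2,4,8], [3,4,5], [4,5,6], [4,5,8], [4,6,8], [5,6,8]
  3-simplices (3): [1,3,4,5], [1,4,5,6], [4,5,6,8]

so the chain groups are C_0 ≅ Z^10, C_1 ≅ Z^20, C_2 ≅ Z^12, C_3 ≅ Z^3.

Boundary ∂_1: C_1 → C_0 sends each edge [p,q] (with p < q) to q − p.
This gives a 10×20 integer matrix of rank 9; reducing to Smith normal form yields diagonal entries (1,1,1,1,1,1,1,1,1).

Boundary ∂_2: C_2 → C_1 acts by ∂[p,q,r] = [q,r] − [p,r] + [p,q]. For instance
  ∂[4,5,6] = [5,6] − [4,6] + [4,5],
  ∂[2,4,8] = [4,8] − [2,8] + [2,4].
This gives a 20×12 integer matrix of rank 9; reducing to Smith normal form yields diagonal entries (1,1,1,1,1,1,1,1,1).

∂_3: C_3 → C_2 sends each 3-simplex σ to the alternating sum Σ_i (−1)^i (σ with its i-th vertex removed). For instance
  ∂[1,4,5,6] = [4,5,6] − [1,5,6] + [1,4,6] − [1,4,5],
  ∂[1,3,4,5] = [3,4,5] − [1,4,5] + [1,3,5] − [1,3,4].
This gives a 12×3 integer matrix of rank 3; reducing to Smith normal form yields diagonal entries (1,1,1).

Computing H_k = (kernel of ∂_k) / (image of ∂_{k+1}):

  H_0: rank C_0 − rank ∂_1 = 10 − 9 = 1, and the invariant factors of ∂_1 are all 1, so H_0 = Z.
  H_1: rank ker ∂_1 − rank ∂_2 = (20 − 9) − 9 = 2, and the invariant factors of ∂_2 are all 1, so H_1 = Z^2.
  H_2: rank ker ∂_2 − rank ∂_3 = (12 − 9) − 3 = 0, and the invariant factors of ∂_3 are all 1, so H_2 = 0.
  H_3: rank ker ∂_3 − rank ∂_4 = (3 − 3) − 0 = 0, and there is no ∂_4, so H_3 = 0.

As a check, the Euler characteristic is 10 − 20 + 12 − 3 = -1, which agrees with 1 − 2 + 0 − 0 = -1.

H_0 ≅ Z,  H_1 ≅ Z^2,  H_2 = 0,  H_3 = 0.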